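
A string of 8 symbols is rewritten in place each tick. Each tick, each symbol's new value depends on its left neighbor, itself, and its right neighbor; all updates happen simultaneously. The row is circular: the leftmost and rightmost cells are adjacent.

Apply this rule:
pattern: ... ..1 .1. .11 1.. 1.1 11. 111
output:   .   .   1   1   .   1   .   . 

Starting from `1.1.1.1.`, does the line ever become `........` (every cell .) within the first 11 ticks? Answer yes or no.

11111111
........
all cells are . at tick 2

yes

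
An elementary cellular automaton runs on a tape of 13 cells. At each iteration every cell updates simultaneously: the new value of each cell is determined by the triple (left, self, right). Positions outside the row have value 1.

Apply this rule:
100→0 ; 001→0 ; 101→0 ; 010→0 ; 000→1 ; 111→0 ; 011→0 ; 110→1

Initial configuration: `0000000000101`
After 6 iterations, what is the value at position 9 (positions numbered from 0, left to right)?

iteration 1: 0111111110000
iteration 2: 0000000010110
iteration 3: 0111111000010
iteration 4: 0000001011000
iteration 5: 0111100001010
iteration 6: 0000101100000
position 9 holds 0

0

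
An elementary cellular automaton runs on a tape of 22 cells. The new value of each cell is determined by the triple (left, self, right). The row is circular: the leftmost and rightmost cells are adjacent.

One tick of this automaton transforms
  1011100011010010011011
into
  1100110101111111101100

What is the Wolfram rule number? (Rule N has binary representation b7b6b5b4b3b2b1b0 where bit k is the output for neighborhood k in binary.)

position 3: 111 → 0  (bit 7 = 0)
position 0: 110 → 1  (bit 6 = 1)
position 1: 101 → 1  (bit 5 = 1)
position 5: 100 → 1  (bit 4 = 1)
position 2: 011 → 0  (bit 3 = 0)
position 11: 010 → 1  (bit 2 = 1)
position 7: 001 → 1  (bit 1 = 1)
position 6: 000 → 0  (bit 0 = 0)
bits b7..b0 = 01110110 = 118

118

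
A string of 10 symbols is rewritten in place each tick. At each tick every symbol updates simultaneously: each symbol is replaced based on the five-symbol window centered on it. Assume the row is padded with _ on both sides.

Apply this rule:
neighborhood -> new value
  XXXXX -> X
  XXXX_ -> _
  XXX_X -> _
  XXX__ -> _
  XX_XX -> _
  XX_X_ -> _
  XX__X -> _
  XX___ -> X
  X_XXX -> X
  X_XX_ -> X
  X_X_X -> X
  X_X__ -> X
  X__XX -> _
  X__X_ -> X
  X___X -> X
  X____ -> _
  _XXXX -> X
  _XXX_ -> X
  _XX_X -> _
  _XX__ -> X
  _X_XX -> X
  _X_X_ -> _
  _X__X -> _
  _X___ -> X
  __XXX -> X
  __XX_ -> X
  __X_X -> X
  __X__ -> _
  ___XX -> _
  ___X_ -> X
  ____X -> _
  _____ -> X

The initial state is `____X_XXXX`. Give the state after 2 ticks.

XX_XXXXX__
X__XXX__X_

X__XXX__X_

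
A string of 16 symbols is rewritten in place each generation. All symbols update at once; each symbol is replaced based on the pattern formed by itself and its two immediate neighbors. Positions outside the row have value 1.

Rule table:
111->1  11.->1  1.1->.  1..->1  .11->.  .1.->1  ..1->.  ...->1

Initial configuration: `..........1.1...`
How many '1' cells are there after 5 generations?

12

111111111.1.111.
111111111.1..11.
111111111.11..1.
111111111..11.1.
1111111111..1.1.
count of 1: 12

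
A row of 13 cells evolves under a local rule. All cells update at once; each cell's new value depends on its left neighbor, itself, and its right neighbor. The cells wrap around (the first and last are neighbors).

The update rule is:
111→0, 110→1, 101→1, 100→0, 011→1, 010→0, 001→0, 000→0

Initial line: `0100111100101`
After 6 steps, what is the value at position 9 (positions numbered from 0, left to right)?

0

step 1: 1000100100010
step 2: 0000000000001
step 3: 0000000000000
step 4: 0000000000000  (fixed point — unchanged through step 6)
position 9 holds 0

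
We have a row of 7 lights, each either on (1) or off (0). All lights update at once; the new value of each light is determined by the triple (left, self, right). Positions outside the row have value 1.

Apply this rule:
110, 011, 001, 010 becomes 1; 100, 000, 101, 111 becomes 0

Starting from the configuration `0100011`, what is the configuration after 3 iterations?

0101010

0100110
0101110
0101010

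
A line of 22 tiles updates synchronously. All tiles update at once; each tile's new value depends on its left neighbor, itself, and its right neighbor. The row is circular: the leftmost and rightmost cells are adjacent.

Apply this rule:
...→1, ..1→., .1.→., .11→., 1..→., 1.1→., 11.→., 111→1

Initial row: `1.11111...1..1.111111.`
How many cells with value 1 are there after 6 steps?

8

...111..1.......1111..
11..1.....11111..11..1
1.....111..111........
..111..1....1..111111.
1..1.....11.....1111..
.....111....111..11...
count of 1: 8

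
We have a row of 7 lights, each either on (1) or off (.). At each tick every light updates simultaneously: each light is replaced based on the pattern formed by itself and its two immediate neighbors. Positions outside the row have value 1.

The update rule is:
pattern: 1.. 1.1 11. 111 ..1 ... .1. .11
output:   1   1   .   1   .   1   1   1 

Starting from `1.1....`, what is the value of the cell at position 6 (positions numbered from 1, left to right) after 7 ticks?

tick 1: .11111.
tick 2: 11111.1
tick 3: 1111.11
tick 4: 111.111
tick 5: 11.1111
tick 6: 1.11111
tick 7: .111111
position 6 holds 1

1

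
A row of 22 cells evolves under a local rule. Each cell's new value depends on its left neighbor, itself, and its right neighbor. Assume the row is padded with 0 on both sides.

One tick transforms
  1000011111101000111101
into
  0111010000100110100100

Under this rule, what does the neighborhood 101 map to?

0

At position 11 the neighborhood is 101; the next row has 0 there.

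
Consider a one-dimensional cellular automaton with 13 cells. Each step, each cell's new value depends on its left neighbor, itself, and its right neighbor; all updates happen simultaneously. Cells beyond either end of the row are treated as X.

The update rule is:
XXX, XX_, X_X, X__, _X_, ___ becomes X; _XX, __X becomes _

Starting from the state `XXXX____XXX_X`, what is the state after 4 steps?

step 1: XXXXXXX__XXX_
step 2: XXXXXXXX__XXX
step 3: XXXXXXXXX__XX
step 4: XXXXXXXXXX__X

XXXXXXXXXX__X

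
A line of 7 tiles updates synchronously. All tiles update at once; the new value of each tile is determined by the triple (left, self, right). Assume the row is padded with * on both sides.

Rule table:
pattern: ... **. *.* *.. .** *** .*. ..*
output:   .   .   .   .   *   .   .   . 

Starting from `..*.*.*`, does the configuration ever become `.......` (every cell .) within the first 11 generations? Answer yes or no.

generation 1: ......*
generation 2: ......*  (fixed point — unchanged through generation 11)
generation 11 is ......*, still not uniform .

no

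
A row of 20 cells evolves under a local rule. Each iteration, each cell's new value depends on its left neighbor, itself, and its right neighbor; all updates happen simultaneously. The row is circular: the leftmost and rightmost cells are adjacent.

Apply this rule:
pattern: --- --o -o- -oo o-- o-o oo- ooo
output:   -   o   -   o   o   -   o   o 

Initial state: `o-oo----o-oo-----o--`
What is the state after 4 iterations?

--ooo--o--ooo---o-oo
ooooooo-oooooo-o--oo
ooooooo-oooooo--oooo
ooooooo-oooooooooooo

ooooooo-oooooooooooo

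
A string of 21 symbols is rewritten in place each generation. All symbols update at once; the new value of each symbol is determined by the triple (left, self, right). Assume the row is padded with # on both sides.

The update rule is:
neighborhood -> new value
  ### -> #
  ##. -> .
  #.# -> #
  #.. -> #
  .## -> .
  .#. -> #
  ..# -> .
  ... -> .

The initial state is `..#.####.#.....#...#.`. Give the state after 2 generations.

#.##.##.###....##..##
.#..#..#.#.#.....#..#

.#..#..#.#.#.....#..#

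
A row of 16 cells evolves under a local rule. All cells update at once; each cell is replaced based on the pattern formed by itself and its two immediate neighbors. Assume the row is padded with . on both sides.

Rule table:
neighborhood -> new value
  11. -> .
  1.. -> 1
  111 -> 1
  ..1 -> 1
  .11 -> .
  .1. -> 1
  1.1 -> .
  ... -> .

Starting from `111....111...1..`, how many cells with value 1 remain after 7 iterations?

.1.1..1.1.1.111.
11.1111.1.1..1.1
....11..1.1111.1
...1..111..11..1
..1111.1.11..111
.1.11..1...11.1.
11...1111.1...11
count of 1: 9

9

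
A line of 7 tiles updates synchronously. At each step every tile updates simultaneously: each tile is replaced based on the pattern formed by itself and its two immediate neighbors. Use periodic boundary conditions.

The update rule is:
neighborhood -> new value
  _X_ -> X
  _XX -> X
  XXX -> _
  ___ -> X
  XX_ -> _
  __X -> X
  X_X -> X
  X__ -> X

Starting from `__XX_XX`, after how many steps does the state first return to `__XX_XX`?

step 1: XXX_XX_
step 2: X__XX_X
step 3: _XXX_XX
step 4: XX__XX_
step 5: X_XXX_X
step 6: _XX__XX
step 7: XX_XXX_
step 8: X_XX__X
step 9: _XX_XXX
step 10: XX_XX__
step 11: X_XX_XX
step 12: _XX_XX_
step 13: XX_XX_X
step 14: __XX_XX

14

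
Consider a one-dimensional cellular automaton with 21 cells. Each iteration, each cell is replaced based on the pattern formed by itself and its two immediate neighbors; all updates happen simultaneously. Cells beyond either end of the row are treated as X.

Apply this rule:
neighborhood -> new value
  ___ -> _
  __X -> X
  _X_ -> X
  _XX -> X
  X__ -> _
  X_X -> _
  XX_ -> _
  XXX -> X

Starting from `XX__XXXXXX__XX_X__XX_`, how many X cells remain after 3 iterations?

13

X__XXXXXX__XX__X_XX__
__XXXXXX__XX__XX_X__X
_XXXXXX__XX__XX__X_XX
count of X: 13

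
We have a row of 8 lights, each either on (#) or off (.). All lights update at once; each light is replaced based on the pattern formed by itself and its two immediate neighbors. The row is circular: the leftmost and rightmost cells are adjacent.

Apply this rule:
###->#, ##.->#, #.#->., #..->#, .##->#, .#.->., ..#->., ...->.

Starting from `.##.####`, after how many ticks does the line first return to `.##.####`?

1

tick 1: .##.####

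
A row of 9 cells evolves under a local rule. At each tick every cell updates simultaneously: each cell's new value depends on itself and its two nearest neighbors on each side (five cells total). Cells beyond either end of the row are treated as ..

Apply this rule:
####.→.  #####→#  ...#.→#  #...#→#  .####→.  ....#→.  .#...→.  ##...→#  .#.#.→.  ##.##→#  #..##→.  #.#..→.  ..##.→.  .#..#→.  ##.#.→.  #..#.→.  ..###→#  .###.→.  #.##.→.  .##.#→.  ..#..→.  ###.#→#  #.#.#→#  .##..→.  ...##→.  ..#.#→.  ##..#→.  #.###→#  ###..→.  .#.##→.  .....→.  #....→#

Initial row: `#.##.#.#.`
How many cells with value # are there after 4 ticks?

2

.....#...
....#..#.
...#.....
..#..#...
count of #: 2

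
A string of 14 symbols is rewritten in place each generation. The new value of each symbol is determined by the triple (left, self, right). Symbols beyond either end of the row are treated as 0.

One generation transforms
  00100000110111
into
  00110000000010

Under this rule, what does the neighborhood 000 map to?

0

At position 0 the neighborhood is 000; the next row has 0 there.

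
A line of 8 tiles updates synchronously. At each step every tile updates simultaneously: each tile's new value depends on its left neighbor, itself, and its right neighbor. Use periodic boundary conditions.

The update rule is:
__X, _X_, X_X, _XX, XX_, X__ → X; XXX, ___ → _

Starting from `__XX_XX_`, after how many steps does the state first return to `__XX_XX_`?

6

_XXXXXXX
XX_____X
_XX___XX
XXXX_XXX
___XXX__
__XX_XX_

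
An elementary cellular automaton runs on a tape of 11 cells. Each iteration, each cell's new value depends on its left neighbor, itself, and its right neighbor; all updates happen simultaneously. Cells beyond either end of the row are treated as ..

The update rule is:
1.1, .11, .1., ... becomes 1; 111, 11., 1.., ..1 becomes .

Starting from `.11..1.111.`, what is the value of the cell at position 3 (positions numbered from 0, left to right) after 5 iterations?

.1...111...
.1.1.1...11
.11111.1.1.
.1....1111.
.1.11.1....
position 3 holds 1

1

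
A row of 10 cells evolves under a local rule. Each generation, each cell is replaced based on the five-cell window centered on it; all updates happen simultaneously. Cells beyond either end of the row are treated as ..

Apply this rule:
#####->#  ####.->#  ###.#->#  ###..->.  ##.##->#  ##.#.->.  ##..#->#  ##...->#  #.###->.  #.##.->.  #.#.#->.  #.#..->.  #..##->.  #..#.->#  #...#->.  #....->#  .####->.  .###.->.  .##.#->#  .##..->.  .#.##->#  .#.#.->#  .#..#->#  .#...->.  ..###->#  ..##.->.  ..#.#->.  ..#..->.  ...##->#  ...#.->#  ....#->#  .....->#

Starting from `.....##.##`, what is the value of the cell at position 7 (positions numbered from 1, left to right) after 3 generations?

#####.##..
#.####..##
.#..#.#...
position 7 holds #

#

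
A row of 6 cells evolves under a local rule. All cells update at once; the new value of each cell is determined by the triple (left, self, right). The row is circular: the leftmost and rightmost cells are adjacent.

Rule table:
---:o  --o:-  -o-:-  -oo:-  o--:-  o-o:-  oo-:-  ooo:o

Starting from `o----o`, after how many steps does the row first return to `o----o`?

step 1: --oo--
step 2: o----o

2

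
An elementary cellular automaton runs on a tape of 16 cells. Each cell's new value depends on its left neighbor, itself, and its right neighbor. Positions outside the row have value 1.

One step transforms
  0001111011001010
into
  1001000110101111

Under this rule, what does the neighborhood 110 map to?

At position 6 the neighborhood is 110; the next row has 0 there.

0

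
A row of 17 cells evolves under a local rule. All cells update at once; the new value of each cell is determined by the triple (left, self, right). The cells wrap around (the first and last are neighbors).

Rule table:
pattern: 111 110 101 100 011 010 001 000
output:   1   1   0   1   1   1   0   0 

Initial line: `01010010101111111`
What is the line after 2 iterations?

iteration 1: 01011010101111111
iteration 2: 01011010101111111

01011010101111111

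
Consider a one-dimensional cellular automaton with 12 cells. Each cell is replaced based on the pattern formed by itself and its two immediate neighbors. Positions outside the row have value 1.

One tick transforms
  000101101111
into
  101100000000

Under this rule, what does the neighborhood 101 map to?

At position 4 the neighborhood is 101; the next row has 0 there.

0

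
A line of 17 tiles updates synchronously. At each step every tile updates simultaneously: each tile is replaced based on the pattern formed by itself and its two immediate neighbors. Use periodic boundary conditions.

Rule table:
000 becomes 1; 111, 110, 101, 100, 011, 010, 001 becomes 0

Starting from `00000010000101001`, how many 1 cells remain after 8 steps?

step 1: 01111000110000000
step 2: 00000010000111111
step 3: 01111000110000000  (repeats step 1; period 2)
step 8: 00000010000111111
count of 1: 7

7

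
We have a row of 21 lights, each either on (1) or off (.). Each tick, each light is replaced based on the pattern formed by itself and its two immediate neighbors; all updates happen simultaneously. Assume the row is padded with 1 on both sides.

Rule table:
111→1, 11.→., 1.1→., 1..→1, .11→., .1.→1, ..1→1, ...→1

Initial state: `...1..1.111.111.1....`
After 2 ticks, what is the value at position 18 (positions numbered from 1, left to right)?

1

tick 1: 1111111..1...1..11111
tick 2: 111111.111111111.1111
position 18 holds 1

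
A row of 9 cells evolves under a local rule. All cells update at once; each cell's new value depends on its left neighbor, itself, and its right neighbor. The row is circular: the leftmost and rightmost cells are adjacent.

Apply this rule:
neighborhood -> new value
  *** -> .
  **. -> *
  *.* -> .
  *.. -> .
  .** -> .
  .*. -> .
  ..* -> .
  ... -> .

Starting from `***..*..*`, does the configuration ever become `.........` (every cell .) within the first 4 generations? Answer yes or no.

yes

..*......
.........
all cells are . at generation 2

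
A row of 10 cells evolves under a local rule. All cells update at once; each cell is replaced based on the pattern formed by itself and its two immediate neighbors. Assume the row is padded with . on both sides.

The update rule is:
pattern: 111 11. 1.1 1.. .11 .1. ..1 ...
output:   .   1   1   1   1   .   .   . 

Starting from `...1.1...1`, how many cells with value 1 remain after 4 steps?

2

....1.1...
.....1.1..
......1.1.
.......1.1
count of 1: 2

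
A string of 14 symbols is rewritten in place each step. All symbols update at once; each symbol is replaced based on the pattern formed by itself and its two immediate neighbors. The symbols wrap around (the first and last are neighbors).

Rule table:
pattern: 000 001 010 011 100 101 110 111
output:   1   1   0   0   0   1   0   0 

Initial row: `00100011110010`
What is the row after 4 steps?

step 1: 11001100000100
step 2: 00010001111001
step 3: 01100110000010
step 4: 10001000111100

10001000111100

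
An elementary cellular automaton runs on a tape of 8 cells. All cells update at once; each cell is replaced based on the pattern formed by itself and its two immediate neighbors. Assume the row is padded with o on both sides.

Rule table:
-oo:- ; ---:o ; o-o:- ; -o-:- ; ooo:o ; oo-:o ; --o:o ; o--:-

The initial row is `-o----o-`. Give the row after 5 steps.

step 1: ---ooo--
step 2: -oo-oo-o
step 3: --o--o--
step 4: -o--o--o
step 5: ---o--o-

---o--o-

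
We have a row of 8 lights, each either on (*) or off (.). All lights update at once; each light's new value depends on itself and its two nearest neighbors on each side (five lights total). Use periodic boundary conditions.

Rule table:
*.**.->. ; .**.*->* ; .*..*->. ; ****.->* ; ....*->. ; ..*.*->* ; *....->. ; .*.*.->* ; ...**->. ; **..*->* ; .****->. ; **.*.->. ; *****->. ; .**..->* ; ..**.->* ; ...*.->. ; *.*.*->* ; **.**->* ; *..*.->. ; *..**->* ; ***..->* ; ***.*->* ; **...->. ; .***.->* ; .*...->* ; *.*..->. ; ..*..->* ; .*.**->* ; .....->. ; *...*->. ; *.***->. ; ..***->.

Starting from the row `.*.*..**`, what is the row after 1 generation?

.**..***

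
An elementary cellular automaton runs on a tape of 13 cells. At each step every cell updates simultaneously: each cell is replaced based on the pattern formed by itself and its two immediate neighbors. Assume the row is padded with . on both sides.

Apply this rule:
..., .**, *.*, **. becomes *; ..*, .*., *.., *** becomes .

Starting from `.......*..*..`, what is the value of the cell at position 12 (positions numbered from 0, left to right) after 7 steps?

******......*
*....*.****..
..**..**..*.*
*.**..**...*.
.***..**.*...
.*.*..***..**
..*...*.*..**
position 12 holds *

*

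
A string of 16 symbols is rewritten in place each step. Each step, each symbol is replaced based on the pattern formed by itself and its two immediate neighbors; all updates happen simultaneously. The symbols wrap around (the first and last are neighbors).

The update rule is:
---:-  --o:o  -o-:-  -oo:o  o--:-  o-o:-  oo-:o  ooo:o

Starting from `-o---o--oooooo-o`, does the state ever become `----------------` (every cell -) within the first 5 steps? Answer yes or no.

no

----o--ooooooo--
---o--oooooooo--
--o--ooooooooo--
-o--oooooooooo--
o--ooooooooooo--
step 5 is o--ooooooooooo--, still not uniform -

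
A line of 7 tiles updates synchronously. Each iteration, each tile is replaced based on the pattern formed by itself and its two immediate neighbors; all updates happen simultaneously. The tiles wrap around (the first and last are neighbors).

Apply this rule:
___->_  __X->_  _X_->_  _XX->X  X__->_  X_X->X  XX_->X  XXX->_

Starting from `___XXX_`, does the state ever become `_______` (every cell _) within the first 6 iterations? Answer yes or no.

___X_X_
____X__
_______
all cells are _ at iteration 3

yes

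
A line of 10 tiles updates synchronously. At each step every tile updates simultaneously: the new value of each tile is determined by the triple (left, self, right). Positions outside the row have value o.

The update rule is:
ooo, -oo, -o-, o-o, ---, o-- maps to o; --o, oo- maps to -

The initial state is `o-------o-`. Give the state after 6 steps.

step 1: -oooooo-oo
step 2: oooooo-ooo
step 3: ooooo-oooo
step 4: oooo-ooooo
step 5: ooo-oooooo
step 6: oo-ooooooo

oo-ooooooo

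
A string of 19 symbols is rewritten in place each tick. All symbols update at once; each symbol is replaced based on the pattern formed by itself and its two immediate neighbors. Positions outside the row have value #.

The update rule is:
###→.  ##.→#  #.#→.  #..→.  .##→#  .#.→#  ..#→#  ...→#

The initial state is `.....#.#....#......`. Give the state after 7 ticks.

.#.#.#.#.#.##.#.#.#

tick 1: .#####.#.####.#####
tick 2: .#...#.#.#..#.#....
tick 3: .#.###.#.#.##.#.###
tick 4: .#.#.#.#.#.##.#.#..
tick 5: .#.#.#.#.#.##.#.#.#
tick 6: .#.#.#.#.#.##.#.#.#  (fixed point — unchanged through tick 7)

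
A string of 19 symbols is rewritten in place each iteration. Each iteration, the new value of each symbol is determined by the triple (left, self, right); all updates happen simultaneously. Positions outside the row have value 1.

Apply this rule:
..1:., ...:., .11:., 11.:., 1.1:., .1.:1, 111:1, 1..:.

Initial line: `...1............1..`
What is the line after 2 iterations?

...1............1..

...1............1..  (fixed point — unchanged through iteration 2)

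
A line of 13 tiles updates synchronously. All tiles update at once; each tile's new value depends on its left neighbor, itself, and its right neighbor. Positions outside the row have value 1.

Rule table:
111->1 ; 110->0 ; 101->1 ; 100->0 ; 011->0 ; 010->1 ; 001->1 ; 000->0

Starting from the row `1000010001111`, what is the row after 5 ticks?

0000110010111
0001000111011
0011001010101
0100011111110
1100101111101

1100101111101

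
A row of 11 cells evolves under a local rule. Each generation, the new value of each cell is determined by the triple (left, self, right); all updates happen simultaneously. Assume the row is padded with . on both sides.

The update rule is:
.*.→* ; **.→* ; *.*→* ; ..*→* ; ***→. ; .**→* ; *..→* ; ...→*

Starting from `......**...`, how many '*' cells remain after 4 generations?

2

***********
*.........*
***********  (repeats generation 1; period 2)
generation 4: *.........*
count of *: 2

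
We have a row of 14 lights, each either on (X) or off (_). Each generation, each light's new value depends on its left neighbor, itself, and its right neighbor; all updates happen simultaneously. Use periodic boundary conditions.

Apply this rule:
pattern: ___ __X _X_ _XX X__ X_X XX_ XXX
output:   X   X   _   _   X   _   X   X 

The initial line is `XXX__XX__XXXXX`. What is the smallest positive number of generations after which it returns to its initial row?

XXXXX_XXX_XXXX
XXXXX__XX__XXX
XXXXXXX_XXX_XX
XXXXXXX__XX__X
XXXXXXXXX_XXX_
_XXXXXXXX__XX_
X_XXXXXXXXX_XX
X__XXXXXXXX__X
XXX_XXXXXXXXX_
_XX__XXXXXXXX_
X_XXX_XXXXXXXX
X__XX__XXXXXXX
XXX_XXX_XXXXXX
XXX__XX__XXXXX

14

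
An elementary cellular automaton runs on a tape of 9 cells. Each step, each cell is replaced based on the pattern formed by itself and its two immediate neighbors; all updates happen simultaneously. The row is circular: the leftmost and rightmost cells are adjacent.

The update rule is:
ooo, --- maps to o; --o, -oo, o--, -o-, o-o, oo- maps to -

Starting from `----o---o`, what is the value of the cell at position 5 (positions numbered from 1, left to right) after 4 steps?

o

-oo---o--
----o---o  (repeats step 0; period 2)
step 4: ----o---o
position 5 holds o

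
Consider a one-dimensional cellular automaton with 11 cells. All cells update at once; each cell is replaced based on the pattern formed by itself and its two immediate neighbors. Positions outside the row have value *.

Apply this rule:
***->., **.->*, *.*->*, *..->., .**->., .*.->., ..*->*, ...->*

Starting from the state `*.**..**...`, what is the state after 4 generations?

**.*.*.*.**
.**.*.*.*..
*.**.*.*..*
**.**.*..*.

**.**.*..*.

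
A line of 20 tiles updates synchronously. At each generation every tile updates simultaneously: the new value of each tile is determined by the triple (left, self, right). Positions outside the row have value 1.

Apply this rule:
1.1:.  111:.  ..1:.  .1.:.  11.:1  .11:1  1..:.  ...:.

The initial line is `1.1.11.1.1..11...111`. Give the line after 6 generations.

1...11......11......

1...11......11...1..
1...11......11......
1...11......11......  (fixed point — unchanged through generation 6)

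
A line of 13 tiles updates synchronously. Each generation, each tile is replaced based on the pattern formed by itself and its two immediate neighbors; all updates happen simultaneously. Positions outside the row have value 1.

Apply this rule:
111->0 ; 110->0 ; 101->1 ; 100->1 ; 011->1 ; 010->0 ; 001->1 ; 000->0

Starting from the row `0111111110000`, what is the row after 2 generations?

0010000010111

1100000001001
0010000010111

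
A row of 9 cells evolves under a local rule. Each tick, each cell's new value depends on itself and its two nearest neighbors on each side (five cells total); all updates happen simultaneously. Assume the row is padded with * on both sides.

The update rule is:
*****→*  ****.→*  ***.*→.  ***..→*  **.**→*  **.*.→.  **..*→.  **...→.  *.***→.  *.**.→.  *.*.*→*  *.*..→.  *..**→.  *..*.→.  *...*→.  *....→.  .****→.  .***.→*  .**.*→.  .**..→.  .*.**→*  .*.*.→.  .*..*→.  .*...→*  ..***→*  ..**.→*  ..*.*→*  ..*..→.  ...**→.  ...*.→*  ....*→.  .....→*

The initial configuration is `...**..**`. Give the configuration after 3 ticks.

...*...*.
..*.*.***
..*.**..*

..*.**..*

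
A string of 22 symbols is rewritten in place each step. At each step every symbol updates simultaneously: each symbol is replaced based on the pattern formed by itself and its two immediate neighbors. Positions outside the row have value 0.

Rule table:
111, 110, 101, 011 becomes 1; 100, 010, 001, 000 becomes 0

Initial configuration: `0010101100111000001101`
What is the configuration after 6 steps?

0000111100111000001110

step 1: 0001011100111000001110
step 2: 0000111100111000001110
step 3: 0000111100111000001110  (fixed point — unchanged through step 6)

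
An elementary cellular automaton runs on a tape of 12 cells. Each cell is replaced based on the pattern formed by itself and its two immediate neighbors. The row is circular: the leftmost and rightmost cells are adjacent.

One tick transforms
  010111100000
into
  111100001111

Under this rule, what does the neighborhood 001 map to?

1

At position 0 the neighborhood is 001; the next row has 1 there.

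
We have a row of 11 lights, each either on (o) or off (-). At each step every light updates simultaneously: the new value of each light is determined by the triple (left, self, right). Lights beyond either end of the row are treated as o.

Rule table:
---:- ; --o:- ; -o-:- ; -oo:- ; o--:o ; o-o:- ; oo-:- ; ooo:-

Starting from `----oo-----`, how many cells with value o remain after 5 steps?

o-----o----
-o-----o---
--o-----o--
o--o-----o-
-o--o------
count of o: 2

2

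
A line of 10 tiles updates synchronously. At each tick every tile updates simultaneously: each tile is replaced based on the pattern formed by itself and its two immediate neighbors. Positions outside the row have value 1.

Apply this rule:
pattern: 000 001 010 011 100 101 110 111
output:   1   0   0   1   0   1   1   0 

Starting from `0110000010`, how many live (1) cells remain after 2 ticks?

5

1110111001
0011101001
count of 1: 5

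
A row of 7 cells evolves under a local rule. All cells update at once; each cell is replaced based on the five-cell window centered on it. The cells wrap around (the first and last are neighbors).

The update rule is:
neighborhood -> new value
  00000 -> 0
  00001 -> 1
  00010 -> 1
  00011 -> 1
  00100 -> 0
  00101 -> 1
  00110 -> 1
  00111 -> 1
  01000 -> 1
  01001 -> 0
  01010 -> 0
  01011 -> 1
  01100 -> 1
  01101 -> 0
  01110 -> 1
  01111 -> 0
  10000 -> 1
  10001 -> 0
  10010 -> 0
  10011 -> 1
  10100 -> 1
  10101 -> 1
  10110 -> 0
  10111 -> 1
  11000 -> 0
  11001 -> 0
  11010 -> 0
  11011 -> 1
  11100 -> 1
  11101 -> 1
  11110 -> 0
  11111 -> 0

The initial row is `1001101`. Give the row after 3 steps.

1011010
1100010
0100111

0100111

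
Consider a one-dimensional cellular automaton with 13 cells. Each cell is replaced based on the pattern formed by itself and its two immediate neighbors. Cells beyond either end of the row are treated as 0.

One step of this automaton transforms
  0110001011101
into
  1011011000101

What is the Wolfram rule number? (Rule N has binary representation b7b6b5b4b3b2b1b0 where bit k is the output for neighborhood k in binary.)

86

position 9: 111 → 0  (bit 7 = 0)
position 2: 110 → 1  (bit 6 = 1)
position 7: 101 → 0  (bit 5 = 0)
position 3: 100 → 1  (bit 4 = 1)
position 1: 011 → 0  (bit 3 = 0)
position 6: 010 → 1  (bit 2 = 1)
position 0: 001 → 1  (bit 1 = 1)
position 4: 000 → 0  (bit 0 = 0)
bits b7..b0 = 01010110 = 86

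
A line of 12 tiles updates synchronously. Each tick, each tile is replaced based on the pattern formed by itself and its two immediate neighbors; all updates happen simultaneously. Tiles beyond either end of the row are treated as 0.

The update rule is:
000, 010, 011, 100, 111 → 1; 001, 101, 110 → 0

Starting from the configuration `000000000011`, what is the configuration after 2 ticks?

tick 1: 111111111010
tick 2: 111111110011

111111110011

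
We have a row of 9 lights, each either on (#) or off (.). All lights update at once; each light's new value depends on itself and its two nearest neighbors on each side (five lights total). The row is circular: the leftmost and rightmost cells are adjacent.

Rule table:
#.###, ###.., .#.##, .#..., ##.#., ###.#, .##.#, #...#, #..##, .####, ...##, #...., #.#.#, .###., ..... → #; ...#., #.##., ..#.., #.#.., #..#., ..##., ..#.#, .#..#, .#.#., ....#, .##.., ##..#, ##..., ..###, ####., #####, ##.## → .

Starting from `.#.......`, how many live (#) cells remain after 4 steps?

..######.
##.#...#.
.##.##..#
#.#......
count of #: 2

2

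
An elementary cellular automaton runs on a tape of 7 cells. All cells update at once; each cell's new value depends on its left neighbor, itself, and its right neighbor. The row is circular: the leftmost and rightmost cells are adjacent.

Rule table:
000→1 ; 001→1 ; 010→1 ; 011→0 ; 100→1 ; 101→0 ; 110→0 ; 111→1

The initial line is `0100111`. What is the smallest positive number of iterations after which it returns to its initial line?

0111010
1010011
0011101
1101001
1001110
1110100
0100111

7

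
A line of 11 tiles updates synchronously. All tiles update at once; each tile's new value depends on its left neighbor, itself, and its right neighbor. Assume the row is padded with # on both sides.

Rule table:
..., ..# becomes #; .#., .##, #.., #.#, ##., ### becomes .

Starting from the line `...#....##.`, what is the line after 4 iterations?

.....#....#

.##..###...
....#....##
.###..###..
.....#....#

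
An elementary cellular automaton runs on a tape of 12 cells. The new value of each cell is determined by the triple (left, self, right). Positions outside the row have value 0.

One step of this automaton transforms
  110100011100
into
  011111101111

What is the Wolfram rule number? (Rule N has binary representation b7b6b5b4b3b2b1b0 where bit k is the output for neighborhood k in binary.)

247

position 8: 111 → 1  (bit 7 = 1)
position 1: 110 → 1  (bit 6 = 1)
position 2: 101 → 1  (bit 5 = 1)
position 4: 100 → 1  (bit 4 = 1)
position 0: 011 → 0  (bit 3 = 0)
position 3: 010 → 1  (bit 2 = 1)
position 6: 001 → 1  (bit 1 = 1)
position 5: 000 → 1  (bit 0 = 1)
bits b7..b0 = 11110111 = 247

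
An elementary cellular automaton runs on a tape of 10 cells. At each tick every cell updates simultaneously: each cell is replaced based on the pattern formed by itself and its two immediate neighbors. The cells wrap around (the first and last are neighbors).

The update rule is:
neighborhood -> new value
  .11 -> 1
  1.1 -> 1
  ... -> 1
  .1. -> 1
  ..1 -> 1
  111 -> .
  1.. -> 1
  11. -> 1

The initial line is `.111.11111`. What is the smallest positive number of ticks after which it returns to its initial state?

tick 1: 11.111...1
tick 2: .111.11111

2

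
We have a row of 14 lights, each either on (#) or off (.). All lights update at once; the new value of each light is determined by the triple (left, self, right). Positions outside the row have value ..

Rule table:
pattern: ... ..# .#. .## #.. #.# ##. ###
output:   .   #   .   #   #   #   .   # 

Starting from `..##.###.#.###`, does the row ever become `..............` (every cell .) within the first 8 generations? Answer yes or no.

.##.###.#.###.
##.###.#.###.#
#.###.#.###.#.
.###.#.###.#.#
###.#.###.#.#.
##.#.###.#.#.#
#.#.###.#.#.#.
.#.###.#.#.#.#
generation 8 is .#.###.#.#.#.#, still not uniform .

no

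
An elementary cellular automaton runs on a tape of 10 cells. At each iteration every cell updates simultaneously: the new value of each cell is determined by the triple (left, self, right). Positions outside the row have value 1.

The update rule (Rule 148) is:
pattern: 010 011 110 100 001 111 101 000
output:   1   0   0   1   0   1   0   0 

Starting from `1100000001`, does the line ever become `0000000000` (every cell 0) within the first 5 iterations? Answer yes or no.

iteration 1: 1010000000
iteration 2: 0011000000
iteration 3: 1000100000
iteration 4: 0100110000
iteration 5: 0110001000
iteration 5 is 0110001000, still not uniform 0

no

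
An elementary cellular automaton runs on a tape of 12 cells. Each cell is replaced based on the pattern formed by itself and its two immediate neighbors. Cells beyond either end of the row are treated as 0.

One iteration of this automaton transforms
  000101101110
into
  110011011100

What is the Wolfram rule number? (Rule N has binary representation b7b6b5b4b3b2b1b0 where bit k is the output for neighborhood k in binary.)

position 9: 111 → 1  (bit 7 = 1)
position 6: 110 → 0  (bit 6 = 0)
position 4: 101 → 1  (bit 5 = 1)
position 11: 100 → 0  (bit 4 = 0)
position 5: 011 → 1  (bit 3 = 1)
position 3: 010 → 0  (bit 2 = 0)
position 2: 001 → 0  (bit 1 = 0)
position 0: 000 → 1  (bit 0 = 1)
bits b7..b0 = 10101001 = 169

169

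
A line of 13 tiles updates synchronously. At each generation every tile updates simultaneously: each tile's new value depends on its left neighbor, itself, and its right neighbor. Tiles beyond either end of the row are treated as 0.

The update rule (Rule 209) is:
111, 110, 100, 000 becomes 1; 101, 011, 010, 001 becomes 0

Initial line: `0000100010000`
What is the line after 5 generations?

0100111001100

generation 1: 1110011001111
generation 2: 0111001100111
generation 3: 0011100110011
generation 4: 1001110011001
generation 5: 0100111001100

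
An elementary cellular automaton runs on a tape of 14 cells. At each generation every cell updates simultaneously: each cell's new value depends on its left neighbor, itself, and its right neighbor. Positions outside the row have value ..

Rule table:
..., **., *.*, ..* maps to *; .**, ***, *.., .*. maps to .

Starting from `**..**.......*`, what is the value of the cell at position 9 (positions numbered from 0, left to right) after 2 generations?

.

generation 1: .*.*.*.******.
generation 2: *.*.*.*.....*.
position 9 holds .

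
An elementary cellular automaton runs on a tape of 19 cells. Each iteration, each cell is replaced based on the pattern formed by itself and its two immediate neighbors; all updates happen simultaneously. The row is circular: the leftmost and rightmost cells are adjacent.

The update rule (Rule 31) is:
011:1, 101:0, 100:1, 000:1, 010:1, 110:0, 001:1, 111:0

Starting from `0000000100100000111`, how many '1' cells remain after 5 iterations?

1111111111111111100
1000000000000000011
0111111111111111110
1100000000000000001
0011111111111111111
count of 1: 17

17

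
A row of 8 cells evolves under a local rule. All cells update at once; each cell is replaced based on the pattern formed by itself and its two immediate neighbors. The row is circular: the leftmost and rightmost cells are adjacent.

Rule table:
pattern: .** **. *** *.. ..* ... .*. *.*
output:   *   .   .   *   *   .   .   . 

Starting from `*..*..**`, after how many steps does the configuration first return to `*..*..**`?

.**.***.
**..*..*
..**.***
***..*..
*..**.**
.***..*.
**..**.*
..***..*
***..**.
*..***..
.***..**
.*..***.
*.***..*
..*..***
**.***..
*..*..**

16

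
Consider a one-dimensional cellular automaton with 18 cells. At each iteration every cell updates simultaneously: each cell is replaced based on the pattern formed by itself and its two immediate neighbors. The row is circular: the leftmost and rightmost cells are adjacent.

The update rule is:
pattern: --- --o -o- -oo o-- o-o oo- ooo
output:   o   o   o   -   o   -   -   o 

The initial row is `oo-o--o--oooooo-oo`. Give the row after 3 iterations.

o--oooooo-oooo---o
-oo-oooo---oo-ooo-
o----oo-ooo----o-o

o----oo-ooo----o-o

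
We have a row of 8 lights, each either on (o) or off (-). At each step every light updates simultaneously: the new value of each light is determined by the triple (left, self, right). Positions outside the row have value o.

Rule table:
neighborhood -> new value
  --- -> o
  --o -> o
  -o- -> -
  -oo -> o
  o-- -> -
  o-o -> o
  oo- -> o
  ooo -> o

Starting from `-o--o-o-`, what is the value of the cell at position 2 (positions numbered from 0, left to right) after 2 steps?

o

o--o-o-o
o-o-o-oo
position 2 holds o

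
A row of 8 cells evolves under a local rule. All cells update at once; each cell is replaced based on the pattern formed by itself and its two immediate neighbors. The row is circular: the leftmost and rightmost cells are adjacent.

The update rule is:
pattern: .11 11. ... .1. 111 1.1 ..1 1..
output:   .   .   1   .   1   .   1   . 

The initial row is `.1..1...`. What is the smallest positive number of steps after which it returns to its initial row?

1..1..11
..1..1.1
.1..1...

3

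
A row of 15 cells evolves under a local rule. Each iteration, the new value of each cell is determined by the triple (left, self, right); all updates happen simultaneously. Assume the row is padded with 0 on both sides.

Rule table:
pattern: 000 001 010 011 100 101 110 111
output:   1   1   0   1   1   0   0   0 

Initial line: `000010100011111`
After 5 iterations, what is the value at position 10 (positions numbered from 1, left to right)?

111100011110000
100011110001111
011110001111000
110001111000111
101111000111100
position 10 holds 1

1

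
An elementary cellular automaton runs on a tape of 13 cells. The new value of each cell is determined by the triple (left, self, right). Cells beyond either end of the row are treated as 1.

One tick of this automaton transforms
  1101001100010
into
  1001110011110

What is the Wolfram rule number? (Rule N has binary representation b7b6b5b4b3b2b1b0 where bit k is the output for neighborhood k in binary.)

position 0: 111 → 1  (bit 7 = 1)
position 1: 110 → 0  (bit 6 = 0)
position 2: 101 → 0  (bit 5 = 0)
position 4: 100 → 1  (bit 4 = 1)
position 6: 011 → 0  (bit 3 = 0)
position 3: 010 → 1  (bit 2 = 1)
position 5: 001 → 1  (bit 1 = 1)
position 9: 000 → 1  (bit 0 = 1)
bits b7..b0 = 10010111 = 151

151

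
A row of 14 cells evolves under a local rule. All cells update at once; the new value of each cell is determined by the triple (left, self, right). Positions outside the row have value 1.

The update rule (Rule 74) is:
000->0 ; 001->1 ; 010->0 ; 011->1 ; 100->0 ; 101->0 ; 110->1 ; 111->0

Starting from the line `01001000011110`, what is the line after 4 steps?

00000111000011

00010000110010
00100001110100
01000011010001
00000111000011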